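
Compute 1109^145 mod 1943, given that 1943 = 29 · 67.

Mod 29: 1109 ≡ 7; by Fermat, exponent reduces to 145 mod 28 = 5; 7^5 ≡ 16 (mod 29).
Mod 67: 1109 ≡ 37; by Fermat, exponent reduces to 145 mod 66 = 13; 37^13 ≡ 37 (mod 67).
Combine by CRT: x ≡ 16 (mod 29), x ≡ 37 (mod 67) ⇒ x ≡ 1176 (mod 1943).

1176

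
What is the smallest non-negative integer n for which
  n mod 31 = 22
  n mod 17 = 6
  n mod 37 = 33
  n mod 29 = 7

Combine the congruences pairwise.
From n ≡ 22 (mod 31) write n = 22 + 31t. Substituting into n ≡ 6 (mod 17) gives 31t ≡ 1 (mod 17), and since 14⁻¹ ≡ 11 (mod 17), t ≡ 11. Hence n ≡ 22 + 31·11 = 363 (mod 527).
From n ≡ 363 (mod 527) write n = 363 + 527t. Substituting into n ≡ 33 (mod 37) gives 527t ≡ 3 (mod 37), and since 9⁻¹ ≡ 33 (mod 37), t ≡ 25. Hence n ≡ 363 + 527·25 = 13538 (mod 19499).
From n ≡ 13538 (mod 19499) write n = 13538 + 19499t. Substituting into n ≡ 7 (mod 29) gives 19499t ≡ 12 (mod 29), and since 11⁻¹ ≡ 8 (mod 29), t ≡ 9. Hence n ≡ 13538 + 19499·9 = 189029 (mod 565471).

189029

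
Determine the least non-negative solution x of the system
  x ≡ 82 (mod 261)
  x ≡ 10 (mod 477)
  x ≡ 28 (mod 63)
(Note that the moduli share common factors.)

gcd(261, 477) = 9 and 9 | (10 − 82), so the pair is consistent; merging gives x ≡ 4780 (mod 13833), where 13833 = lcm(261, 477).
gcd(13833, 63) = 9 and 9 | (28 − 4780), so the pair is consistent; merging gives x ≡ 18613 (mod 96831), where 96831 = lcm(13833, 63).
The solution is unique modulo lcm(261, 477, 63) = 96831.

18613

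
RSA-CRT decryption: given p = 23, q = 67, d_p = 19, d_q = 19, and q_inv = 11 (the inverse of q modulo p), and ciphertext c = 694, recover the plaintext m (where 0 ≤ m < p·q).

1136

m₁ = c^(d_p) mod p: c ≡ 4 (mod 23), and 4^19 mod 23 = 9.
m₂ = c^(d_q) mod q: c ≡ 24 (mod 67), and 24^19 mod 67 = 64.
h = q_inv·(m₁ − m₂) mod p = 11·(9 − 64) mod 23 = 16.
m = m₂ + h·q = 64 + 16·67 = 1136.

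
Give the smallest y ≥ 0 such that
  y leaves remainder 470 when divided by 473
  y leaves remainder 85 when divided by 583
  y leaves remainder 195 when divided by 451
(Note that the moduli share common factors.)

gcd(473, 583) = 11 and 11 | (85 − 470), so the pair is consistent; merging gives y ≡ 14660 (mod 25069), where 25069 = lcm(473, 583).
gcd(25069, 451) = 11 and 11 | (195 − 14660), so the pair is consistent; merging gives y ≡ 140005 (mod 1027829), where 1027829 = lcm(25069, 451).
The solution is unique modulo lcm(473, 583, 451) = 1027829.

140005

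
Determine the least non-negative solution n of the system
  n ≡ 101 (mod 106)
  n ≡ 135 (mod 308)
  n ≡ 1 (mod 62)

20771

Combine the congruences pairwise.
gcd(106, 308) = 2 and 2 | (135 − 101), so the pair is consistent; merging gives n ≡ 4447 (mod 16324), where 16324 = lcm(106, 308).
gcd(16324, 62) = 2 and 2 | (1 − 4447), so the pair is consistent; merging gives n ≡ 20771 (mod 506044), where 506044 = lcm(16324, 62).
The solution is unique modulo lcm(106, 308, 62) = 506044.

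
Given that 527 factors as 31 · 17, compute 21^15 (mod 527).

Mod 31: 21 ≡ 21; 21^15 ≡ 30 (mod 31).
Mod 17: 21 ≡ 4; 4^15 ≡ 13 (mod 17).
Combine by CRT: x ≡ 30 (mod 31), x ≡ 13 (mod 17) ⇒ x ≡ 30 (mod 527).

30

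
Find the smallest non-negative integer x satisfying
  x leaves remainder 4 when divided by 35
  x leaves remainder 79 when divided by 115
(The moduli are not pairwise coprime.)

424

gcd(35, 115) = 5 and 5 | (79 − 4), so the pair is consistent; merging gives x ≡ 424 (mod 805), where 805 = lcm(35, 115).
The solution is unique modulo lcm(35, 115) = 805.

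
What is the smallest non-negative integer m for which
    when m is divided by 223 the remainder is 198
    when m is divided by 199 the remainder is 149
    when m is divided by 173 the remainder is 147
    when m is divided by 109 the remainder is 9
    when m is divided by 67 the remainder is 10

45750170197

From m ≡ 198 (mod 223) write m = 198 + 223t. Substituting into m ≡ 149 (mod 199) gives 223t ≡ 150 (mod 199), and since 24⁻¹ ≡ 141 (mod 199), t ≡ 56. Hence m ≡ 198 + 223·56 = 12686 (mod 44377).
From m ≡ 12686 (mod 44377) write m = 12686 + 44377t. Substituting into m ≡ 147 (mod 173) gives 44377t ≡ 90 (mod 173), and since 89⁻¹ ≡ 35 (mod 173), t ≡ 36. Hence m ≡ 12686 + 44377·36 = 1610258 (mod 7677221).
From m ≡ 1610258 (mod 7677221) write m = 1610258 + 7677221t. Substituting into m ≡ 9 (mod 109) gives 7677221t ≡ 8 (mod 109), and since 24⁻¹ ≡ 50 (mod 109), t ≡ 73. Hence m ≡ 1610258 + 7677221·73 = 562047391 (mod 836817089).
From m ≡ 562047391 (mod 836817089) write m = 562047391 + 836817089t. Substituting into m ≡ 10 (mod 67) gives 836817089t ≡ 8 (mod 67), and since 20⁻¹ ≡ 57 (mod 67), t ≡ 54. Hence m ≡ 562047391 + 836817089·54 = 45750170197 (mod 56066744963).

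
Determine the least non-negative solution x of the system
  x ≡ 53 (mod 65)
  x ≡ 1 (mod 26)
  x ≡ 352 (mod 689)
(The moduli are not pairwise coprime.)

Combine the congruences pairwise.
gcd(65, 26) = 13 and 13 | (1 − 53), so the pair is consistent; merging gives x ≡ 53 (mod 130), where 130 = lcm(65, 26).
gcd(130, 689) = 13 and 13 | (352 − 53), so the pair is consistent; merging gives x ≡ 6553 (mod 6890), where 6890 = lcm(130, 689).
The solution is unique modulo lcm(65, 26, 689) = 6890.

6553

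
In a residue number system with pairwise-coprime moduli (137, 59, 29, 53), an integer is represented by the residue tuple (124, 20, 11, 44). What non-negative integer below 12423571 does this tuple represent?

6229240

The moduli are pairwise coprime; N = 137·59·29·53 = 12423571.
N/137 = 90683; 90683 ≡ 126 (mod 137); 126·112 ≡ 1, so inverse 112.
N/59 = 210569; 210569 ≡ 57 (mod 59); 57·29 ≡ 1, so inverse 29.
N/29 = 428399; 428399 ≡ 11 (mod 29); 11·8 ≡ 1, so inverse 8.
N/53 = 234407; 234407 ≡ 41 (mod 53); 41·22 ≡ 1, so inverse 22.
x ≡ 124·90683·112 + 20·210569·29 + 11·428399·8 + 44·234407·22 = 1646140612.
1646140612 mod 12423571 = 6229240.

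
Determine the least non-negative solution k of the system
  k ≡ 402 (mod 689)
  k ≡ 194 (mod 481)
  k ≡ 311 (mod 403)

gcd(689, 481) = 13 and 13 | (194 − 402), so the pair is consistent; merging gives k ≡ 25206 (mod 25493), where 25493 = lcm(689, 481).
gcd(25493, 403) = 13 and 13 | (311 − 25206), so the pair is consistent; merging gives k ≡ 739010 (mod 790283), where 790283 = lcm(25493, 403).
The solution is unique modulo lcm(689, 481, 403) = 790283.

739010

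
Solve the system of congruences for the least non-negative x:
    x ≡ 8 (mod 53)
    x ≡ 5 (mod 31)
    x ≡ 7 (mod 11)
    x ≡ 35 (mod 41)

The moduli are pairwise coprime; N = 53·31·11·41 = 740993.
N/53 = 13981; 13981 ≡ 42 (mod 53); 42·24 ≡ 1, so inverse 24.
N/31 = 23903; 23903 ≡ 2 (mod 31); 2·16 ≡ 1, so inverse 16.
N/11 = 67363; 67363 ≡ 10 (mod 11); 10·10 ≡ 1, so inverse 10.
N/41 = 18073; 18073 ≡ 33 (mod 41); 33·5 ≡ 1, so inverse 5.
x ≡ 8·13981·24 + 5·23903·16 + 7·67363·10 + 35·18073·5 = 12474777.
12474777 mod 740993 = 618889.

618889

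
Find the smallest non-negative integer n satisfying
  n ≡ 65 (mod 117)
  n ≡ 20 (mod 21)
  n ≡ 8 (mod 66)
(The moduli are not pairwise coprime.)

gcd(117, 21) = 3 and 3 | (20 − 65), so the pair is consistent; merging gives n ≡ 650 (mod 819), where 819 = lcm(117, 21).
gcd(819, 66) = 3 and 3 | (8 − 650), so the pair is consistent; merging gives n ≡ 7202 (mod 18018), where 18018 = lcm(819, 66).
The solution is unique modulo lcm(117, 21, 66) = 18018.

7202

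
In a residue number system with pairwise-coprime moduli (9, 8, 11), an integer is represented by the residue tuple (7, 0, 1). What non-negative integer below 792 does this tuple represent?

The moduli are pairwise coprime; N = 9·8·11 = 792.
N/9 = 88; 88 ≡ 7 (mod 9); 7·4 ≡ 1, so inverse 4.
N/8 = 99; 99 ≡ 3 (mod 8); 3·3 ≡ 1, so inverse 3.
N/11 = 72; 72 ≡ 6 (mod 11); 6·2 ≡ 1, so inverse 2.
x ≡ 7·88·4 + 0·99·3 + 1·72·2 = 2608.
2608 mod 792 = 232.

232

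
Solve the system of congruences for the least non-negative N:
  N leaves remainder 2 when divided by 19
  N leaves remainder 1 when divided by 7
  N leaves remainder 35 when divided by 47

The moduli are pairwise coprime; M = 19·7·47 = 6251.
M/19 = 329; 329 ≡ 6 (mod 19); 6·16 ≡ 1, so inverse 16.
M/7 = 893; 893 ≡ 4 (mod 7); 4·2 ≡ 1, so inverse 2.
M/47 = 133; 133 ≡ 39 (mod 47); 39·41 ≡ 1, so inverse 41.
N ≡ 2·329·16 + 1·893·2 + 35·133·41 = 203169.
203169 mod 6251 = 3137.

3137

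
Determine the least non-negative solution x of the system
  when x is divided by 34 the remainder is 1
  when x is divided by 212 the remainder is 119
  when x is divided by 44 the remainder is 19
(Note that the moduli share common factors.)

24923

Combine the congruences pairwise.
gcd(34, 212) = 2 and 2 | (119 − 1), so the pair is consistent; merging gives x ≡ 3299 (mod 3604), where 3604 = lcm(34, 212).
gcd(3604, 44) = 4 and 4 | (19 − 3299), so the pair is consistent; merging gives x ≡ 24923 (mod 39644), where 39644 = lcm(3604, 44).
The solution is unique modulo lcm(34, 212, 44) = 39644.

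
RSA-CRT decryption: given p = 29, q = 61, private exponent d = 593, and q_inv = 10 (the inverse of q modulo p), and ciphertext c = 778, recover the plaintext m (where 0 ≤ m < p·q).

d_p = d mod (p−1) = 593 mod 28 = 5; d_q = d mod (q−1) = 53.
m₁ = c^(d_p) mod p: c ≡ 24 (mod 29), and 24^5 mod 29 = 7.
m₂ = c^(d_q) mod q: c ≡ 46 (mod 61), and 46^53 mod 61 = 36.
h = q_inv·(m₁ − m₂) mod p = 10·(7 − 36) mod 29 = 0.
m = m₂ + h·q = 36 + 0·61 = 36.

36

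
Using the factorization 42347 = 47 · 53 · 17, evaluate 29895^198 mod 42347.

39682

Mod 47: 29895 ≡ 3; by Fermat, exponent reduces to 198 mod 46 = 14; 3^14 ≡ 14 (mod 47).
Mod 53: 29895 ≡ 3; by Fermat, exponent reduces to 198 mod 52 = 42; 3^42 ≡ 38 (mod 53).
Mod 17: 29895 ≡ 9; by Fermat, exponent reduces to 198 mod 16 = 6; 9^6 ≡ 4 (mod 17).
Combine by CRT: x ≡ 14 (mod 47), x ≡ 38 (mod 53), x ≡ 4 (mod 17) ⇒ x ≡ 39682 (mod 42347).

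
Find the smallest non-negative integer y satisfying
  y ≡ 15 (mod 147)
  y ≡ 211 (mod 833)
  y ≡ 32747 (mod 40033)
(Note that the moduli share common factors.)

673275

gcd(147, 833) = 49 and 49 | (211 − 15), so the pair is consistent; merging gives y ≡ 1044 (mod 2499), where 2499 = lcm(147, 833).
gcd(2499, 40033) = 49 and 49 | (32747 − 1044), so the pair is consistent; merging gives y ≡ 673275 (mod 2041683), where 2041683 = lcm(2499, 40033).
The solution is unique modulo lcm(147, 833, 40033) = 2041683.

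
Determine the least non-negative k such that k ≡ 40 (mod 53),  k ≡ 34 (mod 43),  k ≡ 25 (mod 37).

The moduli are pairwise coprime; N = 53·43·37 = 84323.
N/53 = 1591; 1591 ≡ 1 (mod 53), inverse 1.
N/43 = 1961; 1961 ≡ 26 (mod 43); 26·5 ≡ 1, so inverse 5.
N/37 = 2279; 2279 ≡ 22 (mod 37); 22·32 ≡ 1, so inverse 32.
k ≡ 40·1591·1 + 34·1961·5 + 25·2279·32 = 2220210.
2220210 mod 84323 = 27812.

27812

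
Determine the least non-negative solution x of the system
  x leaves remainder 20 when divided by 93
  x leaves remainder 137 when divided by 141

gcd(93, 141) = 3 and 3 | (137 − 20), so the pair is consistent; merging gives x ≡ 2252 (mod 4371), where 4371 = lcm(93, 141).
The solution is unique modulo lcm(93, 141) = 4371.

2252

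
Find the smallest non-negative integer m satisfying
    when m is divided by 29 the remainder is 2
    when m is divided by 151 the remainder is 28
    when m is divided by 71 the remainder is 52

50462

The moduli are pairwise coprime; N = 29·151·71 = 310909.
N/29 = 10721; 10721 ≡ 20 (mod 29); 20·16 ≡ 1, so inverse 16.
N/151 = 2059; 2059 ≡ 96 (mod 151); 96·140 ≡ 1, so inverse 140.
N/71 = 4379; 4379 ≡ 48 (mod 71); 48·37 ≡ 1, so inverse 37.
m ≡ 2·10721·16 + 28·2059·140 + 52·4379·37 = 16839548.
16839548 mod 310909 = 50462.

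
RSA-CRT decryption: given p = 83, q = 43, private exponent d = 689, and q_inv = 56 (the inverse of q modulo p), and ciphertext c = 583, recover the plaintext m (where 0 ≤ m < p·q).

154

d_p = d mod (p−1) = 689 mod 82 = 33; d_q = d mod (q−1) = 17.
m₁ = c^(d_p) mod p: c ≡ 2 (mod 83), and 2^33 mod 83 = 71.
m₂ = c^(d_q) mod q: c ≡ 24 (mod 43), and 24^17 mod 43 = 25.
h = q_inv·(m₁ − m₂) mod p = 56·(71 − 25) mod 83 = 3.
m = m₂ + h·q = 25 + 3·43 = 154.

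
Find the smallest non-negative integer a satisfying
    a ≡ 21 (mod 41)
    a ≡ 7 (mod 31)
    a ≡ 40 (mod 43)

The moduli are pairwise coprime; N = 41·31·43 = 54653.
N/41 = 1333; 1333 ≡ 21 (mod 41); 21·2 ≡ 1, so inverse 2.
N/31 = 1763; 1763 ≡ 27 (mod 31); 27·23 ≡ 1, so inverse 23.
N/43 = 1271; 1271 ≡ 24 (mod 43); 24·9 ≡ 1, so inverse 9.
a ≡ 21·1333·2 + 7·1763·23 + 40·1271·9 = 797389.
797389 mod 54653 = 32247.

32247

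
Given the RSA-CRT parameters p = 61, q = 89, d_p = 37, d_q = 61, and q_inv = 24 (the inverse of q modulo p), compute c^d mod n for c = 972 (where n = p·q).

4295

m₁ = c^(d_p) mod p: c ≡ 57 (mod 61), and 57^37 mod 61 = 25.
m₂ = c^(d_q) mod q: c ≡ 82 (mod 89), and 82^61 mod 89 = 23.
h = q_inv·(m₁ − m₂) mod p = 24·(25 − 23) mod 61 = 48.
m = m₂ + h·q = 23 + 48·89 = 4295.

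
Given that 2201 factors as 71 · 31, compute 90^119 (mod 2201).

Mod 71: 90 ≡ 19; by Fermat, exponent reduces to 119 mod 70 = 49; 19^49 ≡ 54 (mod 71).
Mod 31: 90 ≡ 28; by Fermat, exponent reduces to 119 mod 30 = 29; 28^29 ≡ 10 (mod 31).
Combine by CRT: x ≡ 54 (mod 71), x ≡ 10 (mod 31) ⇒ x ≡ 196 (mod 2201).

196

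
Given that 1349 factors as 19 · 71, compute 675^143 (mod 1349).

648

Mod 19: 675 ≡ 10; by Fermat, exponent reduces to 143 mod 18 = 17; 10^17 ≡ 2 (mod 19).
Mod 71: 675 ≡ 36; by Fermat, exponent reduces to 143 mod 70 = 3; 36^3 ≡ 9 (mod 71).
Combine by CRT: x ≡ 2 (mod 19), x ≡ 9 (mod 71) ⇒ x ≡ 648 (mod 1349).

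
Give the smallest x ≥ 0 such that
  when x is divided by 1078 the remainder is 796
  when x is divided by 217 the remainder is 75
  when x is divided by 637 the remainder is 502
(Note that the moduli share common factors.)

Combine the congruences pairwise.
gcd(1078, 217) = 7 and 7 | (75 − 796), so the pair is consistent; merging gives x ≡ 11576 (mod 33418), where 33418 = lcm(1078, 217).
gcd(33418, 637) = 49 and 49 | (502 − 11576), so the pair is consistent; merging gives x ≡ 345756 (mod 434434), where 434434 = lcm(33418, 637).
The solution is unique modulo lcm(1078, 217, 637) = 434434.

345756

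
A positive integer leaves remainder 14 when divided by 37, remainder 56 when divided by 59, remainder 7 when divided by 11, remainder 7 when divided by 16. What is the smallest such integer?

The moduli are pairwise coprime; M = 37·59·11·16 = 384208.
M/37 = 10384; 10384 ≡ 24 (mod 37); 24·17 ≡ 1, so inverse 17.
M/59 = 6512; 6512 ≡ 22 (mod 59); 22·51 ≡ 1, so inverse 51.
M/11 = 34928; 34928 ≡ 3 (mod 11); 3·4 ≡ 1, so inverse 4.
M/16 = 24013; 24013 ≡ 13 (mod 16); 13·5 ≡ 1, so inverse 5.
n ≡ 14·10384·17 + 56·6512·51 + 7·34928·4 + 7·24013·5 = 22888103.
22888103 mod 384208 = 219831.

219831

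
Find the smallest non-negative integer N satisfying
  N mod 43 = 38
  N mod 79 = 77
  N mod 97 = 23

Combine the congruences pairwise.
From N ≡ 38 (mod 43) write N = 38 + 43t. Substituting into N ≡ 77 (mod 79) gives 43t ≡ 39 (mod 79), and since 43⁻¹ ≡ 68 (mod 79), t ≡ 45. Hence N ≡ 38 + 43·45 = 1973 (mod 3397).
From N ≡ 1973 (mod 3397) write N = 1973 + 3397t. Substituting into N ≡ 23 (mod 97) gives 3397t ≡ 87 (mod 97), and since 2⁻¹ ≡ 49 (mod 97), t ≡ 92. Hence N ≡ 1973 + 3397·92 = 314497 (mod 329509).

314497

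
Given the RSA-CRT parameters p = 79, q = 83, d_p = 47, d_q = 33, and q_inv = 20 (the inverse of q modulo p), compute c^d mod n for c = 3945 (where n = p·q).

m₁ = c^(d_p) mod p: c ≡ 74 (mod 79), and 74^47 mod 79 = 30.
m₂ = c^(d_q) mod q: c ≡ 44 (mod 83), and 44^33 mod 83 = 31.
h = q_inv·(m₁ − m₂) mod p = 20·(30 − 31) mod 79 = 59.
m = m₂ + h·q = 31 + 59·83 = 4928.

4928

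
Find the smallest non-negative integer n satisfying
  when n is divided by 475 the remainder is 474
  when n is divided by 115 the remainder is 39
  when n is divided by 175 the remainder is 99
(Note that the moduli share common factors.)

52249

Combine the congruences pairwise.
gcd(475, 115) = 5 and 5 | (39 − 474), so the pair is consistent; merging gives n ≡ 8549 (mod 10925), where 10925 = lcm(475, 115).
gcd(10925, 175) = 25 and 25 | (99 − 8549), so the pair is consistent; merging gives n ≡ 52249 (mod 76475), where 76475 = lcm(10925, 175).
The solution is unique modulo lcm(475, 115, 175) = 76475.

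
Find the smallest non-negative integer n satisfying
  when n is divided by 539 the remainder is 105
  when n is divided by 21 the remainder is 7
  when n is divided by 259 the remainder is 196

15736

Combine the congruences pairwise.
gcd(539, 21) = 7 and 7 | (7 − 105), so the pair is consistent; merging gives n ≡ 1183 (mod 1617), where 1617 = lcm(539, 21).
gcd(1617, 259) = 7 and 7 | (196 − 1183), so the pair is consistent; merging gives n ≡ 15736 (mod 59829), where 59829 = lcm(1617, 259).
The solution is unique modulo lcm(539, 21, 259) = 59829.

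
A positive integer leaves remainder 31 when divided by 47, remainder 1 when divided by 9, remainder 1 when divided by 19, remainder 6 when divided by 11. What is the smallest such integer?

24283

From t ≡ 31 (mod 47) write t = 31 + 47s. Substituting into t ≡ 1 (mod 9) gives 47s ≡ 6 (mod 9), and since 2⁻¹ ≡ 5 (mod 9), s ≡ 3. Hence t ≡ 31 + 47·3 = 172 (mod 423).
From t ≡ 172 (mod 423) write t = 172 + 423s. Substituting into t ≡ 1 (mod 19) gives 423s ≡ 0 (mod 19), and since 5⁻¹ ≡ 4 (mod 19), s ≡ 0. Hence t ≡ 172 + 423·0 = 172 (mod 8037).
From t ≡ 172 (mod 8037) write t = 172 + 8037s. Substituting into t ≡ 6 (mod 11) gives 8037s ≡ 10 (mod 11), and since 7⁻¹ ≡ 8 (mod 11), s ≡ 3. Hence t ≡ 172 + 8037·3 = 24283 (mod 88407).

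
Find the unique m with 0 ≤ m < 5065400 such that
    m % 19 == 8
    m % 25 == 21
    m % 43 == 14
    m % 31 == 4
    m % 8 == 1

4138721

Combine the congruences pairwise.
From m ≡ 8 (mod 19) write m = 8 + 19t. Substituting into m ≡ 21 (mod 25) gives 19t ≡ 13 (mod 25), and since 19⁻¹ ≡ 4 (mod 25), t ≡ 2. Hence m ≡ 8 + 19·2 = 46 (mod 475).
From m ≡ 46 (mod 475) write m = 46 + 475t. Substituting into m ≡ 14 (mod 43) gives 475t ≡ 11 (mod 43), and since 2⁻¹ ≡ 22 (mod 43), t ≡ 27. Hence m ≡ 46 + 475·27 = 12871 (mod 20425).
From m ≡ 12871 (mod 20425) write m = 12871 + 20425t. Substituting into m ≡ 4 (mod 31) gives 20425t ≡ 29 (mod 31), and since 27⁻¹ ≡ 23 (mod 31), t ≡ 16. Hence m ≡ 12871 + 20425·16 = 339671 (mod 633175).
From m ≡ 339671 (mod 633175) write m = 339671 + 633175t. Substituting into m ≡ 1 (mod 8) gives 633175t ≡ 2 (mod 8), and since 7⁻¹ ≡ 7 (mod 8), t ≡ 6. Hence m ≡ 339671 + 633175·6 = 4138721 (mod 5065400).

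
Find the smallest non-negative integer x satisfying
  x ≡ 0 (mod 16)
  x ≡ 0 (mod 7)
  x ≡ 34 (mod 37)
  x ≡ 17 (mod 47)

12096

The moduli are pairwise coprime; N = 16·7·37·47 = 194768.
N/16 = 12173; 12173 ≡ 13 (mod 16); 13·5 ≡ 1, so inverse 5.
N/7 = 27824; 27824 ≡ 6 (mod 7); 6·6 ≡ 1, so inverse 6.
N/37 = 5264; 5264 ≡ 10 (mod 37); 10·26 ≡ 1, so inverse 26.
N/47 = 4144; 4144 ≡ 8 (mod 47); 8·6 ≡ 1, so inverse 6.
x ≡ 0·12173·5 + 0·27824·6 + 34·5264·26 + 17·4144·6 = 5076064.
5076064 mod 194768 = 12096.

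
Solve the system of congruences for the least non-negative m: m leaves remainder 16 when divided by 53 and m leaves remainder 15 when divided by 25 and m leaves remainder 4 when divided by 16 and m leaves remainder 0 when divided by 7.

79940

From m ≡ 16 (mod 53) write m = 16 + 53t. Substituting into m ≡ 15 (mod 25) gives 53t ≡ 24 (mod 25), and since 3⁻¹ ≡ 17 (mod 25), t ≡ 8. Hence m ≡ 16 + 53·8 = 440 (mod 1325).
From m ≡ 440 (mod 1325) write m = 440 + 1325t. Substituting into m ≡ 4 (mod 16) gives 1325t ≡ 12 (mod 16), and since 13⁻¹ ≡ 5 (mod 16), t ≡ 12. Hence m ≡ 440 + 1325·12 = 16340 (mod 21200).
From m ≡ 16340 (mod 21200) write m = 16340 + 21200t. Substituting into m ≡ 0 (mod 7) gives 21200t ≡ 5 (mod 7), and since 4⁻¹ ≡ 2 (mod 7), t ≡ 3. Hence m ≡ 16340 + 21200·3 = 79940 (mod 148400).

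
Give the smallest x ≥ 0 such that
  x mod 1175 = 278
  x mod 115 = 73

Combine the congruences pairwise.
gcd(1175, 115) = 5 and 5 | (73 − 278), so the pair is consistent; merging gives x ≡ 1453 (mod 27025), where 27025 = lcm(1175, 115).
The solution is unique modulo lcm(1175, 115) = 27025.

1453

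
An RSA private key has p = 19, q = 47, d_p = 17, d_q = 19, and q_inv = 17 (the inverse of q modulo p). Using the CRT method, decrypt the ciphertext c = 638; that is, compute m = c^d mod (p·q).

615

m₁ = c^(d_p) mod p: c ≡ 11 (mod 19), and 11^17 mod 19 = 7.
m₂ = c^(d_q) mod q: c ≡ 27 (mod 47), and 27^19 mod 47 = 4.
h = q_inv·(m₁ − m₂) mod p = 17·(7 − 4) mod 19 = 13.
m = m₂ + h·q = 4 + 13·47 = 615.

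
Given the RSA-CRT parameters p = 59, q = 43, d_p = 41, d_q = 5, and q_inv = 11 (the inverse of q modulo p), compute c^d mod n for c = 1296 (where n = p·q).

2444

m₁ = c^(d_p) mod p: c ≡ 57 (mod 59), and 57^41 mod 59 = 25.
m₂ = c^(d_q) mod q: c ≡ 6 (mod 43), and 6^5 mod 43 = 36.
h = q_inv·(m₁ − m₂) mod p = 11·(25 − 36) mod 59 = 56.
m = m₂ + h·q = 36 + 56·43 = 2444.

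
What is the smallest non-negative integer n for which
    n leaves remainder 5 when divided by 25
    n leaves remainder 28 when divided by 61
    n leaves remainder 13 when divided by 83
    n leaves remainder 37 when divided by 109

1469030

The moduli are pairwise coprime; M = 25·61·83·109 = 13796675.
M/25 = 551867; 551867 ≡ 17 (mod 25); 17·3 ≡ 1, so inverse 3.
M/61 = 226175; 226175 ≡ 48 (mod 61); 48·14 ≡ 1, so inverse 14.
M/83 = 166225; 166225 ≡ 59 (mod 83); 59·38 ≡ 1, so inverse 38.
M/109 = 126575; 126575 ≡ 26 (mod 109); 26·21 ≡ 1, so inverse 21.
n ≡ 5·551867·3 + 28·226175·14 + 13·166225·38 + 37·126575·21 = 277402530.
277402530 mod 13796675 = 1469030.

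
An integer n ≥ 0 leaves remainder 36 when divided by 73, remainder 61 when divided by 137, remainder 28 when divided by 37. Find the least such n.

162680

The moduli are pairwise coprime; M = 73·137·37 = 370037.
M/73 = 5069; 5069 ≡ 32 (mod 73); 32·16 ≡ 1, so inverse 16.
M/137 = 2701; 2701 ≡ 98 (mod 137); 98·7 ≡ 1, so inverse 7.
M/37 = 10001; 10001 ≡ 11 (mod 37); 11·27 ≡ 1, so inverse 27.
n ≡ 36·5069·16 + 61·2701·7 + 28·10001·27 = 11633827.
11633827 mod 370037 = 162680.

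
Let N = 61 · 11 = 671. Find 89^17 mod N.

Mod 61: 89 ≡ 28; 28^17 ≡ 38 (mod 61).
Mod 11: 89 ≡ 1; by Fermat, exponent reduces to 17 mod 10 = 7; 1^7 ≡ 1 (mod 11).
Combine by CRT: x ≡ 38 (mod 61), x ≡ 1 (mod 11) ⇒ x ≡ 221 (mod 671).

221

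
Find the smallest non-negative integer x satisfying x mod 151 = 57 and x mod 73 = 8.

From x ≡ 57 (mod 151) write x = 57 + 151t. Substituting into x ≡ 8 (mod 73) gives 151t ≡ 24 (mod 73), and since 5⁻¹ ≡ 44 (mod 73), t ≡ 34. Hence x ≡ 57 + 151·34 = 5191 (mod 11023).

5191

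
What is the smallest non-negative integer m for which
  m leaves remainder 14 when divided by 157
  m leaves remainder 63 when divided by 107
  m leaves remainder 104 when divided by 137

From m ≡ 14 (mod 157) write m = 14 + 157t. Substituting into m ≡ 63 (mod 107) gives 157t ≡ 49 (mod 107), and since 50⁻¹ ≡ 15 (mod 107), t ≡ 93. Hence m ≡ 14 + 157·93 = 14615 (mod 16799).
From m ≡ 14615 (mod 16799) write m = 14615 + 16799t. Substituting into m ≡ 104 (mod 137) gives 16799t ≡ 11 (mod 137), and since 85⁻¹ ≡ 108 (mod 137), t ≡ 92. Hence m ≡ 14615 + 16799·92 = 1560123 (mod 2301463).

1560123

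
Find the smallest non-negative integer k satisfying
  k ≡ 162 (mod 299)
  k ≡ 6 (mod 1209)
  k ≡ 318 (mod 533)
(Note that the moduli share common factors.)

Combine the congruences pairwise.
gcd(299, 1209) = 13 and 13 | (6 − 162), so the pair is consistent; merging gives k ≡ 14514 (mod 27807), where 27807 = lcm(299, 1209).
gcd(27807, 533) = 13 and 13 | (318 − 14514), so the pair is consistent; merging gives k ≡ 236970 (mod 1140087), where 1140087 = lcm(27807, 533).
The solution is unique modulo lcm(299, 1209, 533) = 1140087.

236970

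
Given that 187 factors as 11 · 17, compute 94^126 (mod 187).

38

Mod 11: 94 ≡ 6; by Fermat, exponent reduces to 126 mod 10 = 6; 6^6 ≡ 5 (mod 11).
Mod 17: 94 ≡ 9; by Fermat, exponent reduces to 126 mod 16 = 14; 9^14 ≡ 4 (mod 17).
Combine by CRT: x ≡ 5 (mod 11), x ≡ 4 (mod 17) ⇒ x ≡ 38 (mod 187).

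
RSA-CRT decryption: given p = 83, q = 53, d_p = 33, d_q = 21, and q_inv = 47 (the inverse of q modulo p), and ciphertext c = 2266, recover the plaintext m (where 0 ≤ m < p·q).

m₁ = c^(d_p) mod p: c ≡ 25 (mod 83), and 25^33 mod 83 = 23.
m₂ = c^(d_q) mod q: c ≡ 40 (mod 53), and 40^21 mod 53 = 17.
h = q_inv·(m₁ − m₂) mod p = 47·(23 − 17) mod 83 = 33.
m = m₂ + h·q = 17 + 33·53 = 1766.

1766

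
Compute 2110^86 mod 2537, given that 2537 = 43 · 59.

611

Mod 43: 2110 ≡ 3; by Fermat, exponent reduces to 86 mod 42 = 2; 3^2 ≡ 9 (mod 43).
Mod 59: 2110 ≡ 45; by Fermat, exponent reduces to 86 mod 58 = 28; 45^28 ≡ 21 (mod 59).
Combine by CRT: x ≡ 9 (mod 43), x ≡ 21 (mod 59) ⇒ x ≡ 611 (mod 2537).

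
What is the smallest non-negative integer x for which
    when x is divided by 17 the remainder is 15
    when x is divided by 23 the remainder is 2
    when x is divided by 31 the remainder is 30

The moduli are pairwise coprime; N = 17·23·31 = 12121.
N/17 = 713; 713 ≡ 16 (mod 17); 16·16 ≡ 1, so inverse 16.
N/23 = 527; 527 ≡ 21 (mod 23); 21·11 ≡ 1, so inverse 11.
N/31 = 391; 391 ≡ 19 (mod 31); 19·18 ≡ 1, so inverse 18.
x ≡ 15·713·16 + 2·527·11 + 30·391·18 = 393854.
393854 mod 12121 = 5982.

5982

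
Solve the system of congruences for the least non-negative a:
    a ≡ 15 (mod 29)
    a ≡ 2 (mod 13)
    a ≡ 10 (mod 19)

Combine the congruences pairwise.
From a ≡ 15 (mod 29) write a = 15 + 29t. Substituting into a ≡ 2 (mod 13) gives 29t ≡ 0 (mod 13), and since 3⁻¹ ≡ 9 (mod 13), t ≡ 0. Hence a ≡ 15 + 29·0 = 15 (mod 377).
From a ≡ 15 (mod 377) write a = 15 + 377t. Substituting into a ≡ 10 (mod 19) gives 377t ≡ 14 (mod 19), and since 16⁻¹ ≡ 6 (mod 19), t ≡ 8. Hence a ≡ 15 + 377·8 = 3031 (mod 7163).

3031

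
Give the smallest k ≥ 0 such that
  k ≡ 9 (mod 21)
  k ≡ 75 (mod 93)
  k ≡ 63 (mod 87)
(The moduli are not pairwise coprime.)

10677

Combine the congruences pairwise.
gcd(21, 93) = 3 and 3 | (75 − 9), so the pair is consistent; merging gives k ≡ 261 (mod 651), where 651 = lcm(21, 93).
gcd(651, 87) = 3 and 3 | (63 − 261), so the pair is consistent; merging gives k ≡ 10677 (mod 18879), where 18879 = lcm(651, 87).
The solution is unique modulo lcm(21, 93, 87) = 18879.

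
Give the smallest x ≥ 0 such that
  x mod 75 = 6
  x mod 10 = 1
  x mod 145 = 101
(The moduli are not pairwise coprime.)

gcd(75, 10) = 5 and 5 | (1 − 6), so the pair is consistent; merging gives x ≡ 81 (mod 150), where 150 = lcm(75, 10).
gcd(150, 145) = 5 and 5 | (101 − 81), so the pair is consistent; merging gives x ≡ 681 (mod 4350), where 4350 = lcm(150, 145).
The solution is unique modulo lcm(75, 10, 145) = 4350.

681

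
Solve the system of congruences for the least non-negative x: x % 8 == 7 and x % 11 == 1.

23

From x ≡ 7 (mod 8) write x = 7 + 8t. Substituting into x ≡ 1 (mod 11) gives 8t ≡ 5 (mod 11), and since 8⁻¹ ≡ 7 (mod 11), t ≡ 2. Hence x ≡ 7 + 8·2 = 23 (mod 88).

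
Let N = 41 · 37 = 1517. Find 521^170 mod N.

419

Mod 41: 521 ≡ 29; by Fermat, exponent reduces to 170 mod 40 = 10; 29^10 ≡ 9 (mod 41).
Mod 37: 521 ≡ 3; by Fermat, exponent reduces to 170 mod 36 = 26; 3^26 ≡ 12 (mod 37).
Combine by CRT: x ≡ 9 (mod 41), x ≡ 12 (mod 37) ⇒ x ≡ 419 (mod 1517).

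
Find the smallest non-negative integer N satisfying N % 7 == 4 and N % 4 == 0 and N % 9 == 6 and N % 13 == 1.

2328

The moduli are pairwise coprime; M = 7·4·9·13 = 3276.
M/7 = 468; 468 ≡ 6 (mod 7); 6·6 ≡ 1, so inverse 6.
M/4 = 819; 819 ≡ 3 (mod 4); 3·3 ≡ 1, so inverse 3.
M/9 = 364; 364 ≡ 4 (mod 9); 4·7 ≡ 1, so inverse 7.
M/13 = 252; 252 ≡ 5 (mod 13); 5·8 ≡ 1, so inverse 8.
N ≡ 4·468·6 + 0·819·3 + 6·364·7 + 1·252·8 = 28536.
28536 mod 3276 = 2328.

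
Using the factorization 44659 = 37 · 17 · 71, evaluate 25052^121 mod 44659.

18604

Mod 37: 25052 ≡ 3; by Fermat, exponent reduces to 121 mod 36 = 13; 3^13 ≡ 30 (mod 37).
Mod 17: 25052 ≡ 11; by Fermat, exponent reduces to 121 mod 16 = 9; 11^9 ≡ 6 (mod 17).
Mod 71: 25052 ≡ 60; by Fermat, exponent reduces to 121 mod 70 = 51; 60^51 ≡ 2 (mod 71).
Combine by CRT: x ≡ 30 (mod 37), x ≡ 6 (mod 17), x ≡ 2 (mod 71) ⇒ x ≡ 18604 (mod 44659).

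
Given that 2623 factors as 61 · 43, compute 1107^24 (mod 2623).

2535

Mod 61: 1107 ≡ 9; 9^24 ≡ 34 (mod 61).
Mod 43: 1107 ≡ 32; 32^24 ≡ 41 (mod 43).
Combine by CRT: x ≡ 34 (mod 61), x ≡ 41 (mod 43) ⇒ x ≡ 2535 (mod 2623).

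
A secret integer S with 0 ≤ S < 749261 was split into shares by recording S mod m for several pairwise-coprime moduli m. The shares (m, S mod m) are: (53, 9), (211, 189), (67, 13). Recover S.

From S ≡ 9 (mod 53) write S = 9 + 53t. Substituting into S ≡ 189 (mod 211) gives 53t ≡ 180 (mod 211), and since 53⁻¹ ≡ 4 (mod 211), t ≡ 87. Hence S ≡ 9 + 53·87 = 4620 (mod 11183).
From S ≡ 4620 (mod 11183) write S = 4620 + 11183t. Substituting into S ≡ 13 (mod 67) gives 11183t ≡ 16 (mod 67), and since 61⁻¹ ≡ 11 (mod 67), t ≡ 42. Hence S ≡ 4620 + 11183·42 = 474306 (mod 749261).

474306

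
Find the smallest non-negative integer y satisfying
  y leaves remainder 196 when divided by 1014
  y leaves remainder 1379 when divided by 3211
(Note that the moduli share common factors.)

gcd(1014, 3211) = 169 and 169 | (1379 − 196), so the pair is consistent; merging gives y ≡ 17434 (mod 19266), where 19266 = lcm(1014, 3211).
The solution is unique modulo lcm(1014, 3211) = 19266.

17434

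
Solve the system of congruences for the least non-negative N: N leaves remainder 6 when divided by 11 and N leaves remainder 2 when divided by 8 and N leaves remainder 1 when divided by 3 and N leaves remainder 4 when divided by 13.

1018

From N ≡ 6 (mod 11) write N = 6 + 11t. Substituting into N ≡ 2 (mod 8) gives 11t ≡ 4 (mod 8), and since 3⁻¹ ≡ 3 (mod 8), t ≡ 4. Hence N ≡ 6 + 11·4 = 50 (mod 88).
From N ≡ 50 (mod 88) write N = 50 + 88t. Substituting into N ≡ 1 (mod 3) gives 88t ≡ 2 (mod 3), and since 1⁻¹ ≡ 1 (mod 3), t ≡ 2. Hence N ≡ 50 + 88·2 = 226 (mod 264).
From N ≡ 226 (mod 264) write N = 226 + 264t. Substituting into N ≡ 4 (mod 13) gives 264t ≡ 12 (mod 13), and since 4⁻¹ ≡ 10 (mod 13), t ≡ 3. Hence N ≡ 226 + 264·3 = 1018 (mod 3432).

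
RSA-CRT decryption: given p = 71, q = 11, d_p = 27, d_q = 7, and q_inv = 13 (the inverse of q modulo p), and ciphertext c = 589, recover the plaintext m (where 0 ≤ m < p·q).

745

m₁ = c^(d_p) mod p: c ≡ 21 (mod 71), and 21^27 mod 71 = 35.
m₂ = c^(d_q) mod q: c ≡ 6 (mod 11), and 6^7 mod 11 = 8.
h = q_inv·(m₁ − m₂) mod p = 13·(35 − 8) mod 71 = 67.
m = m₂ + h·q = 8 + 67·11 = 745.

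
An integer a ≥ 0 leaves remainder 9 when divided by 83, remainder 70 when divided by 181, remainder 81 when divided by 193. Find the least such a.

1638844

The moduli are pairwise coprime; N = 83·181·193 = 2899439.
N/83 = 34933; 34933 ≡ 73 (mod 83); 73·58 ≡ 1, so inverse 58.
N/181 = 16019; 16019 ≡ 91 (mod 181); 91·2 ≡ 1, so inverse 2.
N/193 = 15023; 15023 ≡ 162 (mod 193); 162·56 ≡ 1, so inverse 56.
a ≡ 9·34933·58 + 70·16019·2 + 81·15023·56 = 88622014.
88622014 mod 2899439 = 1638844.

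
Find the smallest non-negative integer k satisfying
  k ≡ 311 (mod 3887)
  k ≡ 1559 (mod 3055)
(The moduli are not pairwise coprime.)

462864

gcd(3887, 3055) = 13 and 13 | (1559 − 311), so the pair is consistent; merging gives k ≡ 462864 (mod 913445), where 913445 = lcm(3887, 3055).
The solution is unique modulo lcm(3887, 3055) = 913445.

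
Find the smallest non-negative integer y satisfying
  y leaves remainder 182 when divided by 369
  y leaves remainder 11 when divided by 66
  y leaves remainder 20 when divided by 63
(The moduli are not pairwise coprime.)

Combine the congruences pairwise.
gcd(369, 66) = 3 and 3 | (11 − 182), so the pair is consistent; merging gives y ≡ 7931 (mod 8118), where 8118 = lcm(369, 66).
gcd(8118, 63) = 9 and 9 | (20 − 7931), so the pair is consistent; merging gives y ≡ 40403 (mod 56826), where 56826 = lcm(8118, 63).
The solution is unique modulo lcm(369, 66, 63) = 56826.

40403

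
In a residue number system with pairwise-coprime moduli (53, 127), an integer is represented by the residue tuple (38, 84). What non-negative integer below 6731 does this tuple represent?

2370

From x ≡ 38 (mod 53) write x = 38 + 53t. Substituting into x ≡ 84 (mod 127) gives 53t ≡ 46 (mod 127), and since 53⁻¹ ≡ 12 (mod 127), t ≡ 44. Hence x ≡ 38 + 53·44 = 2370 (mod 6731).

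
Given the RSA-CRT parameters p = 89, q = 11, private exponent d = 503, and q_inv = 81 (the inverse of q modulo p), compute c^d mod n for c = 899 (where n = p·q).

d_p = d mod (p−1) = 503 mod 88 = 63; d_q = d mod (q−1) = 3.
m₁ = c^(d_p) mod p: c ≡ 9 (mod 89), and 9^63 mod 89 = 68.
m₂ = c^(d_q) mod q: c ≡ 8 (mod 11), and 8^3 mod 11 = 6.
h = q_inv·(m₁ − m₂) mod p = 81·(68 − 6) mod 89 = 38.
m = m₂ + h·q = 6 + 38·11 = 424.

424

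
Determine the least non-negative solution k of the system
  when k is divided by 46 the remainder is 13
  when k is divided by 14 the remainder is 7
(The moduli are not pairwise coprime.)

105

gcd(46, 14) = 2 and 2 | (7 − 13), so the pair is consistent; merging gives k ≡ 105 (mod 322), where 322 = lcm(46, 14).
The solution is unique modulo lcm(46, 14) = 322.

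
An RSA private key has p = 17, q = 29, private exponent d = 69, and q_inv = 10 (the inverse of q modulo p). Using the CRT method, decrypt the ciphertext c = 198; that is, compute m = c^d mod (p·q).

d_p = d mod (p−1) = 69 mod 16 = 5; d_q = d mod (q−1) = 13.
m₁ = c^(d_p) mod p: c ≡ 11 (mod 17), and 11^5 mod 17 = 10.
m₂ = c^(d_q) mod q: c ≡ 24 (mod 29), and 24^13 mod 29 = 23.
h = q_inv·(m₁ − m₂) mod p = 10·(10 − 23) mod 17 = 6.
m = m₂ + h·q = 23 + 6·29 = 197.

197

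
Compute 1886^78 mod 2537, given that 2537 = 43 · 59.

87

Mod 43: 1886 ≡ 37; by Fermat, exponent reduces to 78 mod 42 = 36; 37^36 ≡ 1 (mod 43).
Mod 59: 1886 ≡ 57; by Fermat, exponent reduces to 78 mod 58 = 20; 57^20 ≡ 28 (mod 59).
Combine by CRT: x ≡ 1 (mod 43), x ≡ 28 (mod 59) ⇒ x ≡ 87 (mod 2537).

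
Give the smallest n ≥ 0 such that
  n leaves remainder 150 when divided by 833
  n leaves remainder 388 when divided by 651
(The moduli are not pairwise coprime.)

gcd(833, 651) = 7 and 7 | (388 − 150), so the pair is consistent; merging gives n ≡ 66790 (mod 77469), where 77469 = lcm(833, 651).
The solution is unique modulo lcm(833, 651) = 77469.

66790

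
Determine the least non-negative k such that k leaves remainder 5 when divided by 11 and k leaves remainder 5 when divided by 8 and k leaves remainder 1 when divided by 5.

The moduli are pairwise coprime; N = 11·8·5 = 440.
N/11 = 40; 40 ≡ 7 (mod 11); 7·8 ≡ 1, so inverse 8.
N/8 = 55; 55 ≡ 7 (mod 8); 7·7 ≡ 1, so inverse 7.
N/5 = 88; 88 ≡ 3 (mod 5); 3·2 ≡ 1, so inverse 2.
k ≡ 5·40·8 + 5·55·7 + 1·88·2 = 3701.
3701 mod 440 = 181.

181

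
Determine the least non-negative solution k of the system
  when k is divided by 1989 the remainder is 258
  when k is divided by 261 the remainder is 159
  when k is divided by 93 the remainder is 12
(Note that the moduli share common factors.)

1271229

Combine the congruences pairwise.
gcd(1989, 261) = 9 and 9 | (159 − 258), so the pair is consistent; merging gives k ≡ 2247 (mod 57681), where 57681 = lcm(1989, 261).
gcd(57681, 93) = 3 and 3 | (12 − 2247), so the pair is consistent; merging gives k ≡ 1271229 (mod 1788111), where 1788111 = lcm(57681, 93).
The solution is unique modulo lcm(1989, 261, 93) = 1788111.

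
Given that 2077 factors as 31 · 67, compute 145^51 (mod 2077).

Mod 31: 145 ≡ 21; by Fermat, exponent reduces to 51 mod 30 = 21; 21^21 ≡ 29 (mod 31).
Mod 67: 145 ≡ 11; 11^51 ≡ 3 (mod 67).
Combine by CRT: x ≡ 29 (mod 31), x ≡ 3 (mod 67) ⇒ x ≡ 2013 (mod 2077).

2013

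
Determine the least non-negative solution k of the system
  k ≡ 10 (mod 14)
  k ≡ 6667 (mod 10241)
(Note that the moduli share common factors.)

gcd(14, 10241) = 7 and 7 | (6667 − 10), so the pair is consistent; merging gives k ≡ 16908 (mod 20482), where 20482 = lcm(14, 10241).
The solution is unique modulo lcm(14, 10241) = 20482.

16908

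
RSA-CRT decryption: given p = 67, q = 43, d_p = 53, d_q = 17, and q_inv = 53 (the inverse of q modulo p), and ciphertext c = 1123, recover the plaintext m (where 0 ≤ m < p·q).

1103

m₁ = c^(d_p) mod p: c ≡ 51 (mod 67), and 51^53 mod 67 = 31.
m₂ = c^(d_q) mod q: c ≡ 5 (mod 43), and 5^17 mod 43 = 28.
h = q_inv·(m₁ − m₂) mod p = 53·(31 − 28) mod 67 = 25.
m = m₂ + h·q = 28 + 25·43 = 1103.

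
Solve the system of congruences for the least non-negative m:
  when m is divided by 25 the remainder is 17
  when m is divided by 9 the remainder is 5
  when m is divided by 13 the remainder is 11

The moduli are pairwise coprime; N = 25·9·13 = 2925.
N/25 = 117; 117 ≡ 17 (mod 25); 17·3 ≡ 1, so inverse 3.
N/9 = 325; 325 ≡ 1 (mod 9), inverse 1.
N/13 = 225; 225 ≡ 4 (mod 13); 4·10 ≡ 1, so inverse 10.
m ≡ 17·117·3 + 5·325·1 + 11·225·10 = 32342.
32342 mod 2925 = 167.

167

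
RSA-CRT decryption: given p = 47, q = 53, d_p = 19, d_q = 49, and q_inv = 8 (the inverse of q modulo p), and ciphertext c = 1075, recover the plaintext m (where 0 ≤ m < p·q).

134

m₁ = c^(d_p) mod p: c ≡ 41 (mod 47), and 41^19 mod 47 = 40.
m₂ = c^(d_q) mod q: c ≡ 15 (mod 53), and 15^49 mod 53 = 28.
h = q_inv·(m₁ − m₂) mod p = 8·(40 − 28) mod 47 = 2.
m = m₂ + h·q = 28 + 2·53 = 134.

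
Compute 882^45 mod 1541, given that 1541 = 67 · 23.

675

Mod 67: 882 ≡ 11; 11^45 ≡ 5 (mod 67).
Mod 23: 882 ≡ 8; by Fermat, exponent reduces to 45 mod 22 = 1; 8^1 ≡ 8 (mod 23).
Combine by CRT: x ≡ 5 (mod 67), x ≡ 8 (mod 23) ⇒ x ≡ 675 (mod 1541).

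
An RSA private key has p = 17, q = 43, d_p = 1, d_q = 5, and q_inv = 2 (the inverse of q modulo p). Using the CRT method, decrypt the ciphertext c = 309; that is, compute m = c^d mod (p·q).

m₁ = c^(d_p) mod p: c ≡ 3 (mod 17), and 3^1 mod 17 = 3.
m₂ = c^(d_q) mod q: c ≡ 8 (mod 43), and 8^5 mod 43 = 2.
h = q_inv·(m₁ − m₂) mod p = 2·(3 − 2) mod 17 = 2.
m = m₂ + h·q = 2 + 2·43 = 88.

88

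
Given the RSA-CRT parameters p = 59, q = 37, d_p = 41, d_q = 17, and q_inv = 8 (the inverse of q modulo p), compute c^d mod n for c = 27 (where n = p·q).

m₁ = c^(d_p) mod p: c ≡ 27 (mod 59), and 27^41 mod 59 = 4.
m₂ = c^(d_q) mod q: c ≡ 27 (mod 37), and 27^17 mod 37 = 11.
h = q_inv·(m₁ − m₂) mod p = 8·(4 − 11) mod 59 = 3.
m = m₂ + h·q = 11 + 3·37 = 122.

122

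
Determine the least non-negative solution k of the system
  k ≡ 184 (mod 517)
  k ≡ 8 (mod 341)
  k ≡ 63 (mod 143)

159937

gcd(517, 341) = 11 and 11 | (8 − 184), so the pair is consistent; merging gives k ≡ 15694 (mod 16027), where 16027 = lcm(517, 341).
gcd(16027, 143) = 11 and 11 | (63 − 15694), so the pair is consistent; merging gives k ≡ 159937 (mod 208351), where 208351 = lcm(16027, 143).
The solution is unique modulo lcm(517, 341, 143) = 208351.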